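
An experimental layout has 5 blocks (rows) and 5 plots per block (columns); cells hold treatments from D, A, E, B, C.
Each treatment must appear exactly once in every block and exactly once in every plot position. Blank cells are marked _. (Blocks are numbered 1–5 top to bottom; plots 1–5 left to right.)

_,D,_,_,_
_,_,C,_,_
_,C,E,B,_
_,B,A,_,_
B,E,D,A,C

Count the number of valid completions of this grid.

3

Block 1, plot 1: eliminating its block and plot leaves {A, E, C}.
Block 1, plot 3: eliminating its block and plot leaves {B}.
Block 1, plot 4: eliminating its block and plot leaves {E, C}.
Block 1, plot 5: eliminating its block and plot leaves {A, E, B}.
Block 2, plot 1: eliminating its block and plot leaves {D, A, E}.
Block 2, plot 2: eliminating its block and plot leaves {A}.
Block 2, plot 4: eliminating its block and plot leaves {D, E}.
Block 2, plot 5: eliminating its block and plot leaves {D, A, E, B}.
Block 3, plot 1: eliminating its block and plot leaves {D, A}.
Block 3, plot 5: eliminating its block and plot leaves {D, A}.
Block 4, plot 1: eliminating its block and plot leaves {D, E, C}.
Block 4, plot 4: eliminating its block and plot leaves {D, E, C}.
Block 4, plot 5: eliminating its block and plot leaves {D, E}.
Enumerating the assignments across these blanks that avoid any block or plot repeat gives 3 completions.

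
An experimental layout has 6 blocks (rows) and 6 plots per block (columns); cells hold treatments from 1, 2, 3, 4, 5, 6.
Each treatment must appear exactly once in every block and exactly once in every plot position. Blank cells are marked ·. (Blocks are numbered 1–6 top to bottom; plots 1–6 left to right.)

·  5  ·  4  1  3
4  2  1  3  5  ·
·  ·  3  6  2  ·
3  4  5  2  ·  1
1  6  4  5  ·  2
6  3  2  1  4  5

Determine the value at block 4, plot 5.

Block 4 already has {1, 2, 3, 4, 5} and plot 5 already has {1, 2, 4, 5}, so block 4, plot 5 must be 6.

6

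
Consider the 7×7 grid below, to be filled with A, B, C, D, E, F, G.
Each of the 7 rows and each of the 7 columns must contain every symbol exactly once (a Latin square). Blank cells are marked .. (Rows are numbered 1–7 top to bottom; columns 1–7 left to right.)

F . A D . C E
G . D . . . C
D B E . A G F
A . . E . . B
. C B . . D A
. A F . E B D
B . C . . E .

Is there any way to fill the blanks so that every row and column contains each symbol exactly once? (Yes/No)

No row or column among the givens repeats a symbol, and propagating forced cells runs into no contradiction.
One valid completion exists (for instance, F G A D B C E / G E D B F A C / D B E C A G F / A D G E C F B / E C B F G D A / C A F G E B D / B F C A D E G).

Yes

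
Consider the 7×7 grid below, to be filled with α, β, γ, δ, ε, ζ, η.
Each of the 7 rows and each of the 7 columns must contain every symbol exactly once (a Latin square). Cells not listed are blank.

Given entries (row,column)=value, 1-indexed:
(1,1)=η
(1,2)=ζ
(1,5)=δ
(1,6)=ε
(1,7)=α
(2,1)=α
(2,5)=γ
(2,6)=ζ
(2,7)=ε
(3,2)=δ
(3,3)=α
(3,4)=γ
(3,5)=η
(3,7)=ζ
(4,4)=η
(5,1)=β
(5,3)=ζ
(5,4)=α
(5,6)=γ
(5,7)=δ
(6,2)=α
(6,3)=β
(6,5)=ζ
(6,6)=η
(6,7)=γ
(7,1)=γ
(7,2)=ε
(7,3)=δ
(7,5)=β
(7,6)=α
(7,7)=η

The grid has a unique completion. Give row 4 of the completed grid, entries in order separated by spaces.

ζ γ ε η α δ β

Row 4, column 7: row 4 has {η} and column 7 has {α, γ, δ, ε, ζ, η}, leaving only β.
Row 4, column 2: row 4 has {β, η} and column 2 has {α, δ, ε, ζ}, leaving only γ.
Row 4, column 3: row 4 has {β, γ, η} and column 3 has {α, β, δ, ζ}, leaving only ε.
Row 4, column 5: row 4 has {β, γ, ε, η} and column 5 has {β, γ, δ, ζ, η}, leaving only α.
Row 4, column 6: row 4 has {α, β, γ, ε, η} and column 6 has {α, γ, ε, ζ, η}, leaving only δ.
Row 4, column 1: row 4 has {α, β, γ, δ, ε, η} and column 1 has {α, β, γ, η}, leaving only ζ.
So row 4 reads: ζ γ ε η α δ β.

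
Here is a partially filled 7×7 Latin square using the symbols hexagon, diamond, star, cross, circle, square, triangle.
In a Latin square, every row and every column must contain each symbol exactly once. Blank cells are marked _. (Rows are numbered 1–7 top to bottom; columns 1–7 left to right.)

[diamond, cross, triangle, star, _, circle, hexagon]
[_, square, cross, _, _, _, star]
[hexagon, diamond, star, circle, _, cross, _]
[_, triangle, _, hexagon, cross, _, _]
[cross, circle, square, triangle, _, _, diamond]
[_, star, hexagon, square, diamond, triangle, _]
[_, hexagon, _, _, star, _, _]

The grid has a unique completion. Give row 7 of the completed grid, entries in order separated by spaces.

Row 1, column 5: row 1 has {hexagon, diamond, star, cross, circle, triangle} and column 5 has {diamond, star, cross}, leaving only square.
Row 2, column 4: row 2 has {star, cross, square} and column 4 has {hexagon, star, circle, square, triangle}, leaving only diamond.
Row 7, column 4: row 7 has {hexagon, star} and column 4 has {hexagon, diamond, star, circle, square, triangle}, leaving only cross.
Row 2, column 6: row 2 has {diamond, star, cross, square} and column 6 has {cross, circle, triangle}, leaving only hexagon.
Row 3, column 5: row 3 has {hexagon, diamond, star, cross, circle} and column 5 has {diamond, star, cross, square}, leaving only triangle.
Row 2, column 5: row 2 has {hexagon, diamond, star, cross, square} and column 5 has {diamond, star, cross, square, triangle}, leaving only circle.
Row 2, column 1: row 2 has {hexagon, diamond, star, cross, circle, square} and column 1 has {hexagon, diamond, cross}, leaving only triangle.
Row 3, column 7: row 3 has {hexagon, diamond, star, cross, circle, triangle} and column 7 has {hexagon, diamond, star}, leaving only square.
Row 4, column 7: row 4 has {hexagon, cross, triangle} and column 7 has {hexagon, diamond, star, square}, leaving only circle.
Row 7, column 7: row 7 has {hexagon, star, cross} and column 7 has {hexagon, diamond, star, circle, square}, leaving only triangle.
Row 4, column 3: row 4 has {hexagon, cross, circle, triangle} and column 3 has {hexagon, star, cross, square, triangle}, leaving only diamond.
Row 7, column 3: row 7 has {hexagon, star, cross, triangle} and column 3 has {hexagon, diamond, star, cross, square, triangle}, leaving only circle.
Row 7, column 1: row 7 has {hexagon, star, cross, circle, triangle} and column 1 has {hexagon, diamond, cross, triangle}, leaving only square.
Row 7, column 6: row 7 has {hexagon, star, cross, circle, square, triangle} and column 6 has {hexagon, cross, circle, triangle}, leaving only diamond.
So row 7 reads: square hexagon circle cross star diamond triangle.

square hexagon circle cross star diamond triangle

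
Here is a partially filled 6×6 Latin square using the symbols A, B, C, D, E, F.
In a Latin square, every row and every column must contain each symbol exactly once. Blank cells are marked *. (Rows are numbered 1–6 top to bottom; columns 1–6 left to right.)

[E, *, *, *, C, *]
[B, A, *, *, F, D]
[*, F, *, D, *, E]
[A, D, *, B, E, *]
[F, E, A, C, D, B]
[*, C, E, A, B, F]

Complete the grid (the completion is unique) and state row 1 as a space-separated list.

E B D F C A

Row 1, column 2: row 1 has {C, E} and column 2 has {A, C, D, E, F}, leaving only B.
Row 1, column 4: row 1 has {B, C, E} and column 4 has {A, B, C, D}, leaving only F.
Row 1, column 3: row 1 has {B, C, E, F} and column 3 has {A, E}, leaving only D.
Row 1, column 6: row 1 has {B, C, D, E, F} and column 6 has {B, D, E, F}, leaving only A.
So row 1 reads: E B D F C A.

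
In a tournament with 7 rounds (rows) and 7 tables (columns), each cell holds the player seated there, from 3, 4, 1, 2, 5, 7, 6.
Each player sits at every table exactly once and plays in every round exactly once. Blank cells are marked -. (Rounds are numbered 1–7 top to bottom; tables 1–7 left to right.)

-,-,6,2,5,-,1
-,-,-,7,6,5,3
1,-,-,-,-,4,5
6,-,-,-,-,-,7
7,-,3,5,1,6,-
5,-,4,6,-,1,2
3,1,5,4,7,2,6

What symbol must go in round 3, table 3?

7

Round 1, table 1: round 1 has {1, 2, 5, 6} and table 1 has {3, 1, 5, 7, 6}, leaving only 4.
Round 2, table 1: round 2 has {3, 5, 7, 6} and table 1 has {3, 4, 1, 5, 7, 6}, leaving only 2.
Round 2, table 2: round 2 has {3, 2, 5, 7, 6} and table 2 has {1}, leaving only 4.
Round 2, table 3: round 2 has {3, 4, 2, 5, 7, 6} and table 3 has {3, 4, 5, 6}, leaving only 1.
Round 3, table 4: round 3 has {4, 1, 5} and table 4 has {4, 2, 5, 7, 6}, leaving only 3.
Round 3, table 5: round 3 has {3, 4, 1, 5} and table 5 has {1, 5, 7, 6}, leaving only 2.
Round 3 already has {3, 4, 1, 2, 5} and table 3 already has {3, 4, 1, 5, 6}, so round 3, table 3 must be 7.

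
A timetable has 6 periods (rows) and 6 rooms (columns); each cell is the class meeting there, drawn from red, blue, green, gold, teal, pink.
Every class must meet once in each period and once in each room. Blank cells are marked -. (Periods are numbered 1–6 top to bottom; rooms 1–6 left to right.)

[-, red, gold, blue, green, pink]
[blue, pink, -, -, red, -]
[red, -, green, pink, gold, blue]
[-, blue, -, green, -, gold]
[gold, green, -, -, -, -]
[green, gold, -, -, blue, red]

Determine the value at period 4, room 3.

red

Period 1, room 1: period 1 has {red, blue, green, gold, pink} and room 1 has {red, blue, green, gold}, leaving only teal.
Period 2, room 3: period 2 has {red, blue, pink} and room 3 has {green, gold}, leaving only teal.
Period 2, room 4: period 2 has {red, blue, teal, pink} and room 4 has {blue, green, pink}, leaving only gold.
Period 2, room 6: period 2 has {red, blue, gold, teal, pink} and room 6 has {red, blue, gold, pink}, leaving only green.
Period 3, room 2: period 3 has {red, blue, green, gold, pink} and room 2 has {red, blue, green, gold, pink}, leaving only teal.
Period 4, room 1: period 4 has {blue, green, gold} and room 1 has {red, blue, green, gold, teal}, leaving only pink.
Period 4 already has {blue, green, gold, pink} and room 3 already has {green, gold, teal}, so period 4, room 3 must be red.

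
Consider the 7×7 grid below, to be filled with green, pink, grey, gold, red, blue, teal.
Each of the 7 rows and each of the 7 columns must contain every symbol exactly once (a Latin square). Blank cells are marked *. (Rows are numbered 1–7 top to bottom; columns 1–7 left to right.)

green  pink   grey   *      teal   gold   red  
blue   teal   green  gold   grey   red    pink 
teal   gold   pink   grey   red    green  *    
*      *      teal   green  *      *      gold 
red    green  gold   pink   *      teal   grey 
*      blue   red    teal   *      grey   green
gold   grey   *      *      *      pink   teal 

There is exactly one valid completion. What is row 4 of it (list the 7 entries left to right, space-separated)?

grey red teal green pink blue gold

Row 4, column 2: row 4 has {green, gold, teal} and column 2 has {green, pink, grey, gold, blue, teal}, leaving only red.
Row 4, column 6: row 4 has {green, gold, red, teal} and column 6 has {green, pink, grey, gold, red, teal}, leaving only blue.
Row 4, column 5: row 4 has {green, gold, red, blue, teal} and column 5 has {grey, red, teal}, leaving only pink.
Row 4, column 1: row 4 has {green, pink, gold, red, blue, teal} and column 1 has {green, gold, red, blue, teal}, leaving only grey.
So row 4 reads: grey red teal green pink blue gold.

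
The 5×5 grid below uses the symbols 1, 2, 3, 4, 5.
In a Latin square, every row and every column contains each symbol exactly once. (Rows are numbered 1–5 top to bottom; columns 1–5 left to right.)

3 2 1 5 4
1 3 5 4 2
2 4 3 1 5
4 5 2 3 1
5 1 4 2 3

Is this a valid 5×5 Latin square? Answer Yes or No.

Yes

Each row is a permutation of the 5 symbols, and so is each column.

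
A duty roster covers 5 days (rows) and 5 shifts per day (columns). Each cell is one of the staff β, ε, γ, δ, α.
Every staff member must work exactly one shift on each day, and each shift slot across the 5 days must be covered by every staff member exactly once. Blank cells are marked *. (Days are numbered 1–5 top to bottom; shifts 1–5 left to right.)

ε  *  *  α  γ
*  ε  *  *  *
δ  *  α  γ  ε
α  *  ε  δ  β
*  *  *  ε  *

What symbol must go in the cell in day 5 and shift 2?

α

Day 2, shift 4: day 2 has {ε} and shift 4 has {ε, γ, δ, α}, leaving only β.
Day 2, shift 1: day 2 has {β, ε} and shift 1 has {ε, δ, α}, leaving only γ.
Day 2, shift 3: day 2 has {β, ε, γ} and shift 3 has {ε, α}, leaving only δ.
Day 1, shift 3: day 1 has {ε, γ, α} and shift 3 has {ε, δ, α}, leaving only β.
Day 1, shift 2: day 1 has {β, ε, γ, α} and shift 2 has {ε}, leaving only δ.
Day 2, shift 5: day 2 has {β, ε, γ, δ} and shift 5 has {β, ε, γ}, leaving only α.
Day 3, shift 2: day 3 has {ε, γ, δ, α} and shift 2 has {ε, δ}, leaving only β.
Day 4, shift 2: day 4 has {β, ε, δ, α} and shift 2 has {β, ε, δ}, leaving only γ.
Day 5 already has {ε} and shift 2 already has {β, ε, γ, δ}, so day 5, shift 2 must be α.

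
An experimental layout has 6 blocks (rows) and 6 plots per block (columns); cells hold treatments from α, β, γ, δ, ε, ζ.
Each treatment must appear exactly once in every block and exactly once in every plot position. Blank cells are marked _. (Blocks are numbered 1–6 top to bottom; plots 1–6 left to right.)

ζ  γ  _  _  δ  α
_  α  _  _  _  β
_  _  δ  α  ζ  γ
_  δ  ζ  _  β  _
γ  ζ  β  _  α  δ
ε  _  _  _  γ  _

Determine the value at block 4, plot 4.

Block 1, plot 3: block 1 has {α, γ, δ, ζ} and plot 3 has {β, δ, ζ}, leaving only ε.
Block 1, plot 4: block 1 has {α, γ, δ, ε, ζ} and plot 4 has {α}, leaving only β.
Block 2, plot 1: block 2 has {α, β} and plot 1 has {γ, ε, ζ}, leaving only δ.
Block 2, plot 3: block 2 has {α, β, δ} and plot 3 has {β, δ, ε, ζ}, leaving only γ.
Block 2, plot 5: block 2 has {α, β, γ, δ} and plot 5 has {α, β, γ, δ, ζ}, leaving only ε.
Block 2, plot 4: block 2 has {α, β, γ, δ, ε} and plot 4 has {α, β}, leaving only ζ.
Block 3, plot 1: block 3 has {α, γ, δ, ζ} and plot 1 has {γ, δ, ε, ζ}, leaving only β.
Block 3, plot 2: block 3 has {α, β, γ, δ, ζ} and plot 2 has {α, γ, δ, ζ}, leaving only ε.
Block 4, plot 1: block 4 has {β, δ, ζ} and plot 1 has {β, γ, δ, ε, ζ}, leaving only α.
Block 4, plot 6: block 4 has {α, β, δ, ζ} and plot 6 has {α, β, γ, δ}, leaving only ε.
Block 4 already has {α, β, δ, ε, ζ} and plot 4 already has {α, β, ζ}, so block 4, plot 4 must be γ.

γ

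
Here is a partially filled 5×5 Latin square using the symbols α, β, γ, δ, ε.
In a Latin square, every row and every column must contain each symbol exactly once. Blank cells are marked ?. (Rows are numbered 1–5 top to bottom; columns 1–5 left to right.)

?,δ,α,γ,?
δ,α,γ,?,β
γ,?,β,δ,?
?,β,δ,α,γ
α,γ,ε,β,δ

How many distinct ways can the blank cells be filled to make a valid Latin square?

1

Row 1, column 1: eliminating its row and column leaves {β, ε}.
Row 1, column 5: eliminating its row and column leaves {ε}.
Row 2, column 4: eliminating its row and column leaves {ε}.
Row 3, column 2: eliminating its row and column leaves {ε}.
Row 3, column 5: eliminating its row and column leaves {α, ε}.
Row 4, column 1: eliminating its row and column leaves {ε}.
Only one assignment across all blanks avoids any row or column repeat, giving 1 completion.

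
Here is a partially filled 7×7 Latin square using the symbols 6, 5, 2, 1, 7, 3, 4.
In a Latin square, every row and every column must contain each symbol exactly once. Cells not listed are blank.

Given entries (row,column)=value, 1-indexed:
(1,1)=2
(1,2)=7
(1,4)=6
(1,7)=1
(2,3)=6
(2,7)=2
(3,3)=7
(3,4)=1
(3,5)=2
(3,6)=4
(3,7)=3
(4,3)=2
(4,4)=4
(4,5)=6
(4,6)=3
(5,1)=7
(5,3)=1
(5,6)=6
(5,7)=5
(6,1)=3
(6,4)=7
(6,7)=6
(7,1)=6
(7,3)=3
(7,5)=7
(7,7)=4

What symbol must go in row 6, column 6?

2

Row 1, column 6: row 1 has {6, 2, 1, 7} and column 6 has {6, 3, 4}, leaving only 5.
Row 1, column 3: row 1 has {6, 5, 2, 1, 7} and column 3 has {6, 2, 1, 7, 3}, leaving only 4.
Row 1, column 5: row 1 has {6, 5, 2, 1, 7, 4} and column 5 has {6, 2, 7}, leaving only 3.
Row 3, column 1: row 3 has {2, 1, 7, 3, 4} and column 1 has {6, 2, 7, 3}, leaving only 5.
Row 3, column 2: row 3 has {5, 2, 1, 7, 3, 4} and column 2 has {7}, leaving only 6.
Row 4, column 1: row 4 has {6, 2, 3, 4} and column 1 has {6, 5, 2, 7, 3}, leaving only 1.
Row 2, column 1: row 2 has {6, 2} and column 1 has {6, 5, 2, 1, 7, 3}, leaving only 4.
Row 4, column 2: row 4 has {6, 2, 1, 3, 4} and column 2 has {6, 7}, leaving only 5.
Row 4, column 7: row 4 has {6, 5, 2, 1, 3, 4} and column 7 has {6, 5, 2, 1, 3, 4}, leaving only 7.
Row 5, column 5: row 5 has {6, 5, 1, 7} and column 5 has {6, 2, 7, 3}, leaving only 4.
Row 6, column 3: row 6 has {6, 7, 3} and column 3 has {6, 2, 1, 7, 3, 4}, leaving only 5.
Row 6, column 5: row 6 has {6, 5, 7, 3} and column 5 has {6, 2, 7, 3, 4}, leaving only 1.
Row 6 already has {6, 5, 1, 7, 3} and column 6 already has {6, 5, 3, 4}, so row 6, column 6 must be 2.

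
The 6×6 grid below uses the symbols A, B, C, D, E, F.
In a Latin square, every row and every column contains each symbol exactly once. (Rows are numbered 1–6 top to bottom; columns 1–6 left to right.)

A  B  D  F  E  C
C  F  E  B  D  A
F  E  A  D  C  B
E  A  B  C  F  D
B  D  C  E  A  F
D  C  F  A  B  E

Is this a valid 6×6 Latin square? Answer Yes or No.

Each row is a permutation of the 6 symbols, and so is each column.

Yes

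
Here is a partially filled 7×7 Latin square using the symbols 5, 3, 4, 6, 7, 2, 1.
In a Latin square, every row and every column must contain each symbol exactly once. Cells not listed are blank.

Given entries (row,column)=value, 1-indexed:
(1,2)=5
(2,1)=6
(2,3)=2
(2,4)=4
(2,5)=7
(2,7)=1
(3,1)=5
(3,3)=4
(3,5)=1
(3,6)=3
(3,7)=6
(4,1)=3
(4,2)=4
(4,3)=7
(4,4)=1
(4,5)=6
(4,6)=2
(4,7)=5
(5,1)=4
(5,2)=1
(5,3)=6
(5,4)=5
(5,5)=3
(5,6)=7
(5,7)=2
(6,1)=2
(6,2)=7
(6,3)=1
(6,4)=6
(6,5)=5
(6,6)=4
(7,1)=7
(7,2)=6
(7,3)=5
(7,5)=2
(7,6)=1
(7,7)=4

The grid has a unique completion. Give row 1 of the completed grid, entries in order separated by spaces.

1 5 3 2 4 6 7

Row 1, column 1: row 1 has {5} and column 1 has {5, 3, 4, 6, 7, 2}, leaving only 1.
Row 1, column 3: row 1 has {5, 1} and column 3 has {5, 4, 6, 7, 2, 1}, leaving only 3.
Row 1, column 5: row 1 has {5, 3, 1} and column 5 has {5, 3, 6, 7, 2, 1}, leaving only 4.
Row 1, column 6: row 1 has {5, 3, 4, 1} and column 6 has {3, 4, 7, 2, 1}, leaving only 6.
Row 1, column 7: row 1 has {5, 3, 4, 6, 1} and column 7 has {5, 4, 6, 2, 1}, leaving only 7.
Row 1, column 4: row 1 has {5, 3, 4, 6, 7, 1} and column 4 has {5, 4, 6, 1}, leaving only 2.
So row 1 reads: 1 5 3 2 4 6 7.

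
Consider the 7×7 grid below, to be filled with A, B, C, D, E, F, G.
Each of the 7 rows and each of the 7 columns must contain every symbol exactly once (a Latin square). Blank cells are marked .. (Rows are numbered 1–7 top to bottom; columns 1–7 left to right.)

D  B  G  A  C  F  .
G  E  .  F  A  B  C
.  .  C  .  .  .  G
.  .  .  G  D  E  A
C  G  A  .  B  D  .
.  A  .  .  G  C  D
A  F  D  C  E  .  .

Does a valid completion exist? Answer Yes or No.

Row 2, column 3: row 2 together with column 3 already contain {A, B, C, D, E, F, G} — every symbol — so nothing can go there. The grid has no valid completion.

No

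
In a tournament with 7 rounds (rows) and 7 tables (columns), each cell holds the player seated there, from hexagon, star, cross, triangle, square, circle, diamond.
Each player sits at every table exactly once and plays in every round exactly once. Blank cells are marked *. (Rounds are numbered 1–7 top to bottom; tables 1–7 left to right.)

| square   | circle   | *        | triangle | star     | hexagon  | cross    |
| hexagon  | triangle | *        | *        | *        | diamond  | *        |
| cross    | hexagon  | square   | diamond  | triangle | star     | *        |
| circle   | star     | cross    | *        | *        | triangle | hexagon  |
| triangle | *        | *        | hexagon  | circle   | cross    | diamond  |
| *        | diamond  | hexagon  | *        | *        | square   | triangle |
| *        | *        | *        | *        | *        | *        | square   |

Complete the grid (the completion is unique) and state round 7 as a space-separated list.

diamond cross triangle star hexagon circle square

Round 7, table 2: round 7 has {square} and table 2 has {hexagon, star, triangle, circle, diamond}, leaving only cross.
Round 7, table 6: round 7 has {cross, square} and table 6 has {hexagon, star, cross, triangle, square, diamond}, leaving only circle.
Round 7, table 4: round 7 has {cross, square, circle} and table 4 has {hexagon, triangle, diamond}, leaving only star.
Round 7, table 1: round 7 has {star, cross, square, circle} and table 1 has {hexagon, cross, triangle, square, circle}, leaving only diamond.
Round 7, table 3: round 7 has {star, cross, square, circle, diamond} and table 3 has {hexagon, cross, square}, leaving only triangle.
Round 7, table 5: round 7 has {star, cross, triangle, square, circle, diamond} and table 5 has {star, triangle, circle}, leaving only hexagon.
So round 7 reads: diamond cross triangle star hexagon circle square.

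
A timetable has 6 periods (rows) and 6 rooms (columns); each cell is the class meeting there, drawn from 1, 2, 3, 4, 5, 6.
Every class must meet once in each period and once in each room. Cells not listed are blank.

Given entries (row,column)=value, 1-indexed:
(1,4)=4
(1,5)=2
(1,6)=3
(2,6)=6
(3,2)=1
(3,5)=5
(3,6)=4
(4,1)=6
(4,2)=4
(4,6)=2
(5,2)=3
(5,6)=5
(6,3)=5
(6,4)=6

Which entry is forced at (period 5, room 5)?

6

Period 6, room 2: period 6 has {5, 6} and room 2 has {1, 3, 4}, leaving only 2.
Period 2, room 2: period 2 has {6} and room 2 has {1, 2, 3, 4}, leaving only 5.
Period 1, room 2: period 1 has {2, 3, 4} and room 2 has {1, 2, 3, 4, 5}, leaving only 6.
Period 1, room 3: period 1 has {2, 3, 4, 6} and room 3 has {5}, leaving only 1.
Period 1, room 1: period 1 has {1, 2, 3, 4, 6} and room 1 has {6}, leaving only 5.
Period 4, room 3: period 4 has {2, 4, 6} and room 3 has {1, 5}, leaving only 3.
Period 4, room 5: period 4 has {2, 3, 4, 6} and room 5 has {2, 5}, leaving only 1.
Period 4, room 4: period 4 has {1, 2, 3, 4, 6} and room 4 has {4, 6}, leaving only 5.
Period 6, room 6: period 6 has {2, 5, 6} and room 6 has {2, 3, 4, 5, 6}, leaving only 1.
Period 5, room 5 is narrowed to {4, 6}.
If it were 4, then period 6, room 5 would be left with no valid symbol.
So period 5, room 5 must be 6.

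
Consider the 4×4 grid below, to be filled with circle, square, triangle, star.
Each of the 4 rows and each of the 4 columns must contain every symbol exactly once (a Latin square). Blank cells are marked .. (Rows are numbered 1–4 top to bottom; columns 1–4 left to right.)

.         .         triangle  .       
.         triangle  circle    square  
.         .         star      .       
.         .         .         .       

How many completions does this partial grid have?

4

Row 1, column 1: eliminating its row and column leaves {circle, square, star}.
Row 1, column 2: eliminating its row and column leaves {circle, square, star}.
Row 1, column 4: eliminating its row and column leaves {circle, star}.
Row 2, column 1: eliminating its row and column leaves {star}.
Row 3, column 1: eliminating its row and column leaves {circle, square, triangle}.
Row 3, column 2: eliminating its row and column leaves {circle, square}.
Row 3, column 4: eliminating its row and column leaves {circle, triangle}.
Row 4, column 1: eliminating its row and column leaves {circle, square, triangle, star}.
Row 4, column 2: eliminating its row and column leaves {circle, square, star}.
Row 4, column 3: eliminating its row and column leaves {square}.
Row 4, column 4: eliminating its row and column leaves {circle, triangle, star}.
Enumerating the assignments across these blanks that avoid any row or column repeat gives 4 completions.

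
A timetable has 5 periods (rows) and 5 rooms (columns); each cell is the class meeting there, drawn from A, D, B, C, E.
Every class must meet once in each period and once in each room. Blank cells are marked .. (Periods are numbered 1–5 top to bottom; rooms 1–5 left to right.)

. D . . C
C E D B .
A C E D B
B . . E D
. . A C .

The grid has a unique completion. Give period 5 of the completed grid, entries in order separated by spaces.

Period 5, room 2: period 5 has {A, C} and room 2 has {D, C, E}, leaving only B.
Period 5, room 5: period 5 has {A, B, C} and room 5 has {D, B, C}, leaving only E.
Period 5, room 1: period 5 has {A, B, C, E} and room 1 has {A, B, C}, leaving only D.
So period 5 reads: D B A C E.

D B A C E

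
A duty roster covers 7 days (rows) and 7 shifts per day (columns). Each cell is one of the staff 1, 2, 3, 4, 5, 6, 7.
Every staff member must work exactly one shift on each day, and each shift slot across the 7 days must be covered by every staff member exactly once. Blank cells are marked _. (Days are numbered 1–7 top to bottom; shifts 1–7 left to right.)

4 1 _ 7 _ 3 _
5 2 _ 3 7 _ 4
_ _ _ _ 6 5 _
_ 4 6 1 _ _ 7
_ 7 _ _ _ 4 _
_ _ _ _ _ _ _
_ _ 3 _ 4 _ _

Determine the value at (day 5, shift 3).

Day 2, shift 3: day 2 has {2, 3, 4, 5, 7} and shift 3 has {3, 6}, leaving only 1.
Day 2, shift 6: day 2 has {1, 2, 3, 4, 5, 7} and shift 6 has {3, 4, 5}, leaving only 6.
Day 3, shift 2: day 3 has {5, 6} and shift 2 has {1, 2, 4, 7}, leaving only 3.
Day 4, shift 6: day 4 has {1, 4, 6, 7} and shift 6 has {3, 4, 5, 6}, leaving only 2.
Day 4, shift 1: day 4 has {1, 2, 4, 6, 7} and shift 1 has {4, 5}, leaving only 3.
Day 4, shift 5: day 4 has {1, 2, 3, 4, 6, 7} and shift 5 has {4, 6, 7}, leaving only 5.
Day 1, shift 5: day 1 has {1, 3, 4, 7} and shift 5 has {4, 5, 6, 7}, leaving only 2.
Day 1, shift 3: day 1 has {1, 2, 3, 4, 7} and shift 3 has {1, 3, 6}, leaving only 5.
Day 5 already has {4, 7} and shift 3 already has {1, 3, 5, 6}, so day 5, shift 3 must be 2.

2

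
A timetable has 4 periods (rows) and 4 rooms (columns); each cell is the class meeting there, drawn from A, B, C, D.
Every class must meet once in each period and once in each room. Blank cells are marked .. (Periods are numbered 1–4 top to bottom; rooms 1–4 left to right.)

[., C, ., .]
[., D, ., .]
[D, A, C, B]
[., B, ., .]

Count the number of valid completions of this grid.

Period 1, room 1: eliminating its period and room leaves {A, B}.
Period 1, room 3: eliminating its period and room leaves {A, B, D}.
Period 1, room 4: eliminating its period and room leaves {A, D}.
Period 2, room 1: eliminating its period and room leaves {A, B, C}.
Period 2, room 3: eliminating its period and room leaves {A, B}.
Period 2, room 4: eliminating its period and room leaves {A, C}.
Period 4, room 1: eliminating its period and room leaves {A, C}.
Period 4, room 3: eliminating its period and room leaves {A, D}.
Period 4, room 4: eliminating its period and room leaves {A, C, D}.
Enumerating the assignments across these blanks that avoid any period or room repeat gives 4 completions.

4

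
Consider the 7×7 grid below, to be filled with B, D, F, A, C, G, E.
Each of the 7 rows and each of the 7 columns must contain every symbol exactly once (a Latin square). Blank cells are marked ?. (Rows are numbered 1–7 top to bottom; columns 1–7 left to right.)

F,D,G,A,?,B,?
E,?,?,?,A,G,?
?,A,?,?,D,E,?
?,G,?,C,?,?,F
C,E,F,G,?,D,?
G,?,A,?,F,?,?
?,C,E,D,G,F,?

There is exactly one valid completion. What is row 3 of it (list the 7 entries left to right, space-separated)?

B A C F D E G

Row 3, column 1: row 3 has {D, A, E} and column 1 has {F, C, G, E}, leaving only B.
Row 3, column 3: row 3 has {B, D, A, E} and column 3 has {F, A, G, E}, leaving only C.
Row 3, column 4: row 3 has {B, D, A, C, E} and column 4 has {D, A, C, G}, leaving only F.
Row 3, column 7: row 3 has {B, D, F, A, C, E} and column 7 has {F}, leaving only G.
So row 3 reads: B A C F D E G.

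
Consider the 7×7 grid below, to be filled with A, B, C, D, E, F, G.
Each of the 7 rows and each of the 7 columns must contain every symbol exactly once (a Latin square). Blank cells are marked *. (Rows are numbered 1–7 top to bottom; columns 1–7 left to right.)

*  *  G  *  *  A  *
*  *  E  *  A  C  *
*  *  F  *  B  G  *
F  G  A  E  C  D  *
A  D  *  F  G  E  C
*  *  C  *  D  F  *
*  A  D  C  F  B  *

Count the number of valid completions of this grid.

Row 1, column 1: eliminating its row and column leaves {B, C, D, E}.
Row 1, column 2: eliminating its row and column leaves {B, C, E, F}.
Row 1, column 4: eliminating its row and column leaves {B, D}.
Row 1, column 5: eliminating its row and column leaves {E}.
Row 1, column 7: eliminating its row and column leaves {B, D, E, F}.
Row 2, column 1: eliminating its row and column leaves {B, D, G}.
Row 2, column 2: eliminating its row and column leaves {B, F}.
Row 2, column 4: eliminating its row and column leaves {B, D, G}.
Row 2, column 7: eliminating its row and column leaves {B, D, F, G}.
Row 3, column 1: eliminating its row and column leaves {C, D, E}.
Row 3, column 2: eliminating its row and column leaves {C, E}.
Row 3, column 4: eliminating its row and column leaves {A, D}.
Row 3, column 7: eliminating its row and column leaves {A, D, E}.
Row 4, column 7: eliminating its row and column leaves {B}.
Row 5, column 3: eliminating its row and column leaves {B}.
Row 6, column 1: eliminating its row and column leaves {B, E, G}.
Row 6, column 2: eliminating its row and column leaves {B, E}.
Row 6, column 4: eliminating its row and column leaves {A, B, G}.
Row 6, column 7: eliminating its row and column leaves {A, B, E, G}.
Row 7, column 1: eliminating its row and column leaves {E, G}.
Row 7, column 7: eliminating its row and column leaves {E, G}.
Enumerating the assignments across these blanks that avoid any row or column repeat gives 9 completions.

9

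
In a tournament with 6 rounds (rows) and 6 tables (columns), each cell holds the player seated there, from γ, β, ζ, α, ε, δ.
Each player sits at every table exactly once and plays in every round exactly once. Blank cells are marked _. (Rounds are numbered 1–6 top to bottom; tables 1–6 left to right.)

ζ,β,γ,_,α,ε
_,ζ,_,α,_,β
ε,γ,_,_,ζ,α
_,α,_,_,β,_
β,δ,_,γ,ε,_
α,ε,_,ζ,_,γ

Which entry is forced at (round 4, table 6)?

δ

Round 1, table 4: round 1 has {γ, β, ζ, α, ε} and table 4 has {γ, ζ, α}, leaving only δ.
Round 3, table 4: round 3 has {γ, ζ, α, ε} and table 4 has {γ, ζ, α, δ}, leaving only β.
Round 3, table 3: round 3 has {γ, β, ζ, α, ε} and table 3 has {γ}, leaving only δ.
Round 2, table 3: round 2 has {β, ζ, α} and table 3 has {γ, δ}, leaving only ε.
Round 4, table 3: round 4 has {β, α} and table 3 has {γ, ε, δ}, leaving only ζ.
Round 4 already has {β, ζ, α} and table 6 already has {γ, β, α, ε}, so round 4, table 6 must be δ.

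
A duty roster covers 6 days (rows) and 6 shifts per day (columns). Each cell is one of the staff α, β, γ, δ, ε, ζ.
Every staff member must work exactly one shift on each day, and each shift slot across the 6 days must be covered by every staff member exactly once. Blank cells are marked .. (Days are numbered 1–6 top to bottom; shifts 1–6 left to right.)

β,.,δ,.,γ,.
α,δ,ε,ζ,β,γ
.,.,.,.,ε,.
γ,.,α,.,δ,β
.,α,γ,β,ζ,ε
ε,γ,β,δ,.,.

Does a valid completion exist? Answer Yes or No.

Day 3, shift 3: day 3 has {ε} and shift 3 has {α, β, γ, δ, ε}, so it must be ζ.
Day 3, shift 1: day 3 has {ε, ζ} and shift 1 has {α, β, γ, ε}, so it must be δ.
Now day 5, shift 1: day 5 together with shift 1 already contain {α, β, γ, δ, ε, ζ} — every symbol — so nothing can go there. The grid has no valid completion.

No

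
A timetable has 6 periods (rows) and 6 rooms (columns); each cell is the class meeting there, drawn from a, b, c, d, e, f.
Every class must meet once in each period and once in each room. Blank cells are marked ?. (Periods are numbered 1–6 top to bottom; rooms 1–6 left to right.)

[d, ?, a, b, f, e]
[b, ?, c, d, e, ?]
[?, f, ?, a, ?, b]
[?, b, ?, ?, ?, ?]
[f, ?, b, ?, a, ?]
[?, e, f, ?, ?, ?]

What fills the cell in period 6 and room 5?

b

Period 1, room 2: period 1 has {a, b, d, e, f} and room 2 has {b, e, f}, leaving only c.
Period 2, room 2: period 2 has {b, c, d, e} and room 2 has {b, c, e, f}, leaving only a.
Period 2, room 6: period 2 has {a, b, c, d, e} and room 6 has {b, e}, leaving only f.
Period 5, room 2: period 5 has {a, b, f} and room 2 has {a, b, c, e, f}, leaving only d.
Period 5, room 6: period 5 has {a, b, d, f} and room 6 has {b, e, f}, leaving only c.
Period 5, room 4: period 5 has {a, b, c, d, f} and room 4 has {a, b, d}, leaving only e.
Period 6, room 4: period 6 has {e, f} and room 4 has {a, b, d, e}, leaving only c.
Period 4, room 4: period 4 has {b} and room 4 has {a, b, c, d, e}, leaving only f.
Period 6, room 1: period 6 has {c, e, f} and room 1 has {b, d, f}, leaving only a.
Period 6, room 6: period 6 has {a, c, e, f} and room 6 has {b, c, e, f}, leaving only d.
Period 6 already has {a, c, d, e, f} and room 5 already has {a, e, f}, so period 6, room 5 must be b.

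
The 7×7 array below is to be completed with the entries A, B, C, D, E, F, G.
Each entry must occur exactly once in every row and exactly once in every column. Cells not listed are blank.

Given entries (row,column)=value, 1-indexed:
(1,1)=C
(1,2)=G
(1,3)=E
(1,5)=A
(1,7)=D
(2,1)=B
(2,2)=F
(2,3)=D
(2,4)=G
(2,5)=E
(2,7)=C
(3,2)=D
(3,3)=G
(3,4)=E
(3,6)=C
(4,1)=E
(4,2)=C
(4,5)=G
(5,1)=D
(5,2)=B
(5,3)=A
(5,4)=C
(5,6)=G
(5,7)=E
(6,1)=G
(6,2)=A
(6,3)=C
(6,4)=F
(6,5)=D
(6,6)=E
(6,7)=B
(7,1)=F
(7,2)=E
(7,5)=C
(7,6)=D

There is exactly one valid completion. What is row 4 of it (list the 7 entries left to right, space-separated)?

Row 1, column 4: row 1 has {A, C, D, E, G} and column 4 has {C, E, F, G}, leaving only B.
Row 1, column 6: row 1 has {A, B, C, D, E, G} and column 6 has {C, D, E, G}, leaving only F.
Row 2, column 6: row 2 has {B, C, D, E, F, G} and column 6 has {C, D, E, F, G}, leaving only A.
Row 4, column 6: row 4 has {C, E, G} and column 6 has {A, C, D, E, F, G}, leaving only B.
Row 4, column 3: row 4 has {B, C, E, G} and column 3 has {A, C, D, E, G}, leaving only F.
Row 4, column 7: row 4 has {B, C, E, F, G} and column 7 has {B, C, D, E}, leaving only A.
Row 4, column 4: row 4 has {A, B, C, E, F, G} and column 4 has {B, C, E, F, G}, leaving only D.
So row 4 reads: E C F D G B A.

E C F D G B A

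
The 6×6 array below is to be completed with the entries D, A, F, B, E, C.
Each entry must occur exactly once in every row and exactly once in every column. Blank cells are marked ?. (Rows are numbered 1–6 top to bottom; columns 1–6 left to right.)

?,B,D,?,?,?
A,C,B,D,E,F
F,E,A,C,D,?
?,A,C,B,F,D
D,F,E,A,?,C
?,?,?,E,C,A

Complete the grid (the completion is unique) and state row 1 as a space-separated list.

Row 1, column 4: row 1 has {D, B} and column 4 has {D, A, B, E, C}, leaving only F.
Row 1, column 5: row 1 has {D, F, B} and column 5 has {D, F, E, C}, leaving only A.
Row 1, column 6: row 1 has {D, A, F, B} and column 6 has {D, A, F, C}, leaving only E.
Row 1, column 1: row 1 has {D, A, F, B, E} and column 1 has {D, A, F}, leaving only C.
So row 1 reads: C B D F A E.

C B D F A E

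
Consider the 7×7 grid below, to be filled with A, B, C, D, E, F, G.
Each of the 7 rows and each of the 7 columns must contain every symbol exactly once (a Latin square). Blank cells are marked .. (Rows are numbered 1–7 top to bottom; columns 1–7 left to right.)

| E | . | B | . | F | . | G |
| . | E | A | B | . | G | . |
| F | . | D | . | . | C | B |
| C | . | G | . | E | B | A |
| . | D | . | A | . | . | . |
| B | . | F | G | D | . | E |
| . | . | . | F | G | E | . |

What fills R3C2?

Row 2, column 1: row 2 has {A, B, E, G} and column 1 has {B, C, E, F}, leaving only D.
Row 2, column 5: row 2 has {A, B, D, E, G} and column 5 has {D, E, F, G}, leaving only C.
Row 2, column 7: row 2 has {A, B, C, D, E, G} and column 7 has {A, B, E, G}, leaving only F.
Row 3, column 4: row 3 has {B, C, D, F} and column 4 has {A, B, F, G}, leaving only E.
Row 3, column 5: row 3 has {B, C, D, E, F} and column 5 has {C, D, E, F, G}, leaving only A.
Row 3 already has {A, B, C, D, E, F} and column 2 already has {D, E}, so row 3, column 2 must be G.

G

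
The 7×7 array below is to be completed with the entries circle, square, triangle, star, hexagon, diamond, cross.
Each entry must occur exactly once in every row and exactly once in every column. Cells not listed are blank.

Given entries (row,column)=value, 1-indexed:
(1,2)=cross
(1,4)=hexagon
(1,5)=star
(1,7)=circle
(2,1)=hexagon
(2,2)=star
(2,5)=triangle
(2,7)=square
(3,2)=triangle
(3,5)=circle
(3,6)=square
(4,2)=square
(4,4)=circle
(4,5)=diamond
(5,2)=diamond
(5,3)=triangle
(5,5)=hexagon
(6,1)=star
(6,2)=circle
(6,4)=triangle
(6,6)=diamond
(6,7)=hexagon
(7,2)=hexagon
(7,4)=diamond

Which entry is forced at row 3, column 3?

Row 1, column 6: row 1 has {circle, star, hexagon, cross} and column 6 has {square, diamond}, leaving only triangle.
Row 2, column 4: row 2 has {square, triangle, star, hexagon} and column 4 has {circle, triangle, hexagon, diamond}, leaving only cross.
Row 2, column 6: row 2 has {square, triangle, star, hexagon, cross} and column 6 has {square, triangle, diamond}, leaving only circle.
Row 2, column 3: row 2 has {circle, square, triangle, star, hexagon, cross} and column 3 has {triangle}, leaving only diamond.
Row 1, column 3: row 1 has {circle, triangle, star, hexagon, cross} and column 3 has {triangle, diamond}, leaving only square.
Row 1, column 1: row 1 has {circle, square, triangle, star, hexagon, cross} and column 1 has {star, hexagon}, leaving only diamond.
Row 3, column 1: row 3 has {circle, square, triangle} and column 1 has {star, hexagon, diamond}, leaving only cross.
Row 3, column 4: row 3 has {circle, square, triangle, cross} and column 4 has {circle, triangle, hexagon, diamond, cross}, leaving only star.
Row 3 already has {circle, square, triangle, star, cross} and column 3 already has {square, triangle, diamond}, so row 3, column 3 must be hexagon.

hexagon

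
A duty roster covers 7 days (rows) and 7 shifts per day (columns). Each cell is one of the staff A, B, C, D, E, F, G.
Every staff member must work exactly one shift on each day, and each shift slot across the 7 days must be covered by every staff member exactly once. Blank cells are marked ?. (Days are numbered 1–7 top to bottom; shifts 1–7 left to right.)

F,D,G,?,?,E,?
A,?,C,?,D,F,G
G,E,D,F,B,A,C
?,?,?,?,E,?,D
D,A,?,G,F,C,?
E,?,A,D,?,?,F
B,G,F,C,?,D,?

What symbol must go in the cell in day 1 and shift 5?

C

Day 2, shift 2: day 2 has {A, C, D, F, G} and shift 2 has {A, D, E, G}, leaving only B.
Day 2, shift 4: day 2 has {A, B, C, D, F, G} and shift 4 has {C, D, F, G}, leaving only E.
Day 4, shift 1: day 4 has {D, E} and shift 1 has {A, B, D, E, F, G}, leaving only C.
Day 4, shift 2: day 4 has {C, D, E} and shift 2 has {A, B, D, E, G}, leaving only F.
Day 4, shift 3: day 4 has {C, D, E, F} and shift 3 has {A, C, D, F, G}, leaving only B.
Day 4, shift 4: day 4 has {B, C, D, E, F} and shift 4 has {C, D, E, F, G}, leaving only A.
Day 1, shift 4: day 1 has {D, E, F, G} and shift 4 has {A, C, D, E, F, G}, leaving only B.
Day 1, shift 7: day 1 has {B, D, E, F, G} and shift 7 has {C, D, F, G}, leaving only A.
Day 1 already has {A, B, D, E, F, G} and shift 5 already has {B, D, E, F}, so day 1, shift 5 must be C.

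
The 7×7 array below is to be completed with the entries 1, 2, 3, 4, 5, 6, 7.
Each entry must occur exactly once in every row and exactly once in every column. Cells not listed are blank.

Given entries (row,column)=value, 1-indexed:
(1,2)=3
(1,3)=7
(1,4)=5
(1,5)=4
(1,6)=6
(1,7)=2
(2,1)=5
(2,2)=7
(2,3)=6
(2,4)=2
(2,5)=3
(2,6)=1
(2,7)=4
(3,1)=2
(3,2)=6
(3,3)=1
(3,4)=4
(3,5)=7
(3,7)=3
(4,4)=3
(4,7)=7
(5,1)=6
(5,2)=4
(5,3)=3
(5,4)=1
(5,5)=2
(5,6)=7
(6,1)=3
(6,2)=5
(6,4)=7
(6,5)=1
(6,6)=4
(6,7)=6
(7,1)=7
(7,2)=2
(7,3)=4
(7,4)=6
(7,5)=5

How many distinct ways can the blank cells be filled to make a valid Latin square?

Row 1, column 1: eliminating its row and column leaves {1}.
Row 3, column 6: eliminating its row and column leaves {5}.
Row 4, column 1: eliminating its row and column leaves {1, 4}.
Row 4, column 2: eliminating its row and column leaves {1}.
Row 4, column 3: eliminating its row and column leaves {2, 5}.
Row 4, column 5: eliminating its row and column leaves {6}.
Row 4, column 6: eliminating its row and column leaves {2, 5}.
Row 5, column 7: eliminating its row and column leaves {5}.
Row 6, column 3: eliminating its row and column leaves {2}.
Row 7, column 6: eliminating its row and column leaves {3}.
Row 7, column 7: eliminating its row and column leaves {1}.
Only one assignment across all blanks avoids any row or column repeat, giving 1 completion.

1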